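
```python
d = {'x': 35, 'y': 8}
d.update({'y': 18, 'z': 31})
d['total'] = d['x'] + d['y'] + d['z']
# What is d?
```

After line 1: d = {'x': 35, 'y': 8}
After line 2 (y overwritten, z added): d = {'x': 35, 'y': 18, 'z': 31}
After line 3 (total = 35 + 18 + 31 = 84): d = {'x': 35, 'y': 18, 'z': 31, 'total': 84}

{'x': 35, 'y': 18, 'z': 31, 'total': 84}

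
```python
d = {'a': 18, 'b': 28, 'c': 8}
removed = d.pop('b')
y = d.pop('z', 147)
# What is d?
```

After line 1: d = {'a': 18, 'b': 28, 'c': 8}
After line 2 (pop 'b' returns 28): d = {'a': 18, 'c': 8}, removed = 28
After line 3 (pop 'z' missing, returns default 147): d = {'a': 18, 'c': 8}, y = 147

{'a': 18, 'c': 8}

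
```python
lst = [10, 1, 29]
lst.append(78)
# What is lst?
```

[10, 1, 29, 78]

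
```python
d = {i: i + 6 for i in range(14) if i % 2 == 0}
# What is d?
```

{0: 6, 2: 8, 4: 10, 6: 12, 8: 14, 10: 16, 12: 18}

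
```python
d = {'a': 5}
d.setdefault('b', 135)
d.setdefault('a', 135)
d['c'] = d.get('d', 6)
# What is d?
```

After line 1: d = {'a': 5}
After line 2 (setdefault adds 'b'=135): d = {'a': 5, 'b': 135}
After line 3 (setdefault 'a' no-op, already exists): d = {'a': 5, 'b': 135}
After line 4 (get('d', 6) returns default since 'd' not in d): d = {'a': 5, 'b': 135, 'c': 6}

{'a': 5, 'b': 135, 'c': 6}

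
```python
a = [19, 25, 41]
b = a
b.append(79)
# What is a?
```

After line 1: a = [19, 25, 41]
After line 2 (b = a is an alias, same object): a = [19, 25, 41], b = [19, 25, 41]
After line 3 (b.append mutates the shared list): a = [19, 25, 41, 79], b = [19, 25, 41, 79]

[19, 25, 41, 79]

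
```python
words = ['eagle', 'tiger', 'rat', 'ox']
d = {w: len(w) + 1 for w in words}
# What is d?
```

{'eagle': 6, 'tiger': 6, 'rat': 4, 'ox': 3}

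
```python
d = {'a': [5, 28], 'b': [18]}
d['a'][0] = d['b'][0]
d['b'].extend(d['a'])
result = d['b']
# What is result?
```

After line 1: d = {'a': [5, 28], 'b': [18]}
After line 2 (a[0] = b[0] = 18): d = {'a': [18, 28], 'b': [18]}
After line 3 (b.extend(a) appends [18, 28]): d = {'a': [18, 28], 'b': [18, 18, 28]}
After line 4: result = d['b'] = [18, 18, 28]

[18, 18, 28]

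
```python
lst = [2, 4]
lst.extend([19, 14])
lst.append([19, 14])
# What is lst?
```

After line 1: lst = [2, 4]
After line 2 (extend unpacks [19, 14]): lst = [2, 4, 19, 14]
After line 3 (append adds [19, 14] as single element): lst = [2, 4, 19, 14, [19, 14]]

[2, 4, 19, 14, [19, 14]]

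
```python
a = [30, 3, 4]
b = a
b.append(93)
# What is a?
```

After line 1: a = [30, 3, 4]
After line 2 (b = a is an alias, same object): a = [30, 3, 4], b = [30, 3, 4]
After line 3 (b.append mutates the shared list): a = [30, 3, 4, 93], b = [30, 3, 4, 93]

[30, 3, 4, 93]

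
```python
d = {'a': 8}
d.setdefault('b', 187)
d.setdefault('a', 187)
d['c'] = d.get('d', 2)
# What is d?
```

After line 1: d = {'a': 8}
After line 2 (setdefault adds 'b'=187): d = {'a': 8, 'b': 187}
After line 3 (setdefault 'a' no-op, already exists): d = {'a': 8, 'b': 187}
After line 4 (get('d', 2) returns default since 'd' not in d): d = {'a': 8, 'b': 187, 'c': 2}

{'a': 8, 'b': 187, 'c': 2}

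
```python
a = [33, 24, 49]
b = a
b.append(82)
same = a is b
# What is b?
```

After line 1: a = [33, 24, 49]
After line 2 (b = a is an alias, same object): a = [33, 24, 49], b = [33, 24, 49]
After line 3 (b.append mutates the shared list): a = [33, 24, 49, 82], b = [33, 24, 49, 82]
After line 4 (same = a is b; same object -> True): same = True

[33, 24, 49, 82]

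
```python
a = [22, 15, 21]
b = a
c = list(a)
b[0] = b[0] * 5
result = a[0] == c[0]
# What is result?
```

After line 1: a = [22, 15, 21]
After line 2 (b = a, alias): a = [22, 15, 21], b = [22, 15, 21]
After line 3 (c = list(a) is a copy, new object): c = [22, 15, 21]
After line 4 (b[0] = 22 * 5 = 110; mutates shared a/b): a = b = [110, 15, 21], c = [22, 15, 21]
After line 5 (a[0] = 110, c[0] = 22; result = False)

False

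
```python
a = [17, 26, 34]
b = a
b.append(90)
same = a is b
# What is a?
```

After line 1: a = [17, 26, 34]
After line 2 (b = a is an alias, same object): a = [17, 26, 34], b = [17, 26, 34]
After line 3 (b.append mutates the shared list): a = [17, 26, 34, 90], b = [17, 26, 34, 90]
After line 4 (same = a is b; same object -> True): same = True

[17, 26, 34, 90]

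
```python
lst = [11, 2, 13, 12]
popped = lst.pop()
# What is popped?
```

12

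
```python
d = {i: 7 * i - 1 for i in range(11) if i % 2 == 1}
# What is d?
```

{1: 6, 3: 20, 5: 34, 7: 48, 9: 62}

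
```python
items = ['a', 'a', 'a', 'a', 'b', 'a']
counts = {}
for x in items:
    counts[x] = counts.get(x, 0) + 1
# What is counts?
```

Initial: counts = {}, items = ['a', 'a', 'a', 'a', 'b', 'a']
See 'a': counts = {'a': 1}
See 'a': counts = {'a': 2}
See 'a': counts = {'a': 3}
See 'a': counts = {'a': 4}
See 'b': counts = {'a': 4, 'b': 1}
See 'a': counts = {'a': 5, 'b': 1}

{'a': 5, 'b': 1}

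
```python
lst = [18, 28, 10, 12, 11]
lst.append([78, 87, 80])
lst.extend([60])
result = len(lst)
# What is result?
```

After line 1: lst = [18, 28, 10, 12, 11]
After line 2 (append adds [78, 87, 80] as single element): lst = [18, 28, 10, 12, 11, [78, 87, 80]]
After line 3 (extend unpacks [60], adds 60): lst = [18, 28, 10, 12, 11, [78, 87, 80], 60]
After line 4: result = len(lst) = 7

7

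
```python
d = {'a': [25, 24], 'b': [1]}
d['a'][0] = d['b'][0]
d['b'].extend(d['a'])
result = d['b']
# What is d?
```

After line 1: d = {'a': [25, 24], 'b': [1]}
After line 2 (a[0] = b[0] = 1): d = {'a': [1, 24], 'b': [1]}
After line 3 (b.extend(a) appends [1, 24]): d = {'a': [1, 24], 'b': [1, 1, 24]}
After line 4: result = d['b'] = [1, 1, 24]

{'a': [1, 24], 'b': [1, 1, 24]}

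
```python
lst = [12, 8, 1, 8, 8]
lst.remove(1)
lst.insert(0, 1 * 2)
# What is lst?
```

After line 1: lst = [12, 8, 1, 8, 8]
After line 2 (remove first 1): lst = [12, 8, 8, 8]
After line 3 (insert 2 at index 0): lst = [2, 12, 8, 8, 8]

[2, 12, 8, 8, 8]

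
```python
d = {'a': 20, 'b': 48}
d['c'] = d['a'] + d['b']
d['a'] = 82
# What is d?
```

After line 1: d = {'a': 20, 'b': 48}
After line 2 (d['c'] = 20 + 48): d = {'a': 20, 'b': 48, 'c': 68}
After line 3: d = {'a': 82, 'b': 48, 'c': 68}

{'a': 82, 'b': 48, 'c': 68}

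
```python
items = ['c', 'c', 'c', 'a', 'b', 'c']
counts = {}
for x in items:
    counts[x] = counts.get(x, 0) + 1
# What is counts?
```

Initial: counts = {}, items = ['c', 'c', 'c', 'a', 'b', 'c']
See 'c': counts = {'c': 1}
See 'c': counts = {'c': 2}
See 'c': counts = {'c': 3}
See 'a': counts = {'c': 3, 'a': 1}
See 'b': counts = {'c': 3, 'a': 1, 'b': 1}
See 'c': counts = {'c': 4, 'a': 1, 'b': 1}

{'c': 4, 'a': 1, 'b': 1}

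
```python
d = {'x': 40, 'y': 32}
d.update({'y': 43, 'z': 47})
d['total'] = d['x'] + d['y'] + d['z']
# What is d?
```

After line 1: d = {'x': 40, 'y': 32}
After line 2 (y overwritten, z added): d = {'x': 40, 'y': 43, 'z': 47}
After line 3 (total = 40 + 43 + 47 = 130): d = {'x': 40, 'y': 43, 'z': 47, 'total': 130}

{'x': 40, 'y': 43, 'z': 47, 'total': 130}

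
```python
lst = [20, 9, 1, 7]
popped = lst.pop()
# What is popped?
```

7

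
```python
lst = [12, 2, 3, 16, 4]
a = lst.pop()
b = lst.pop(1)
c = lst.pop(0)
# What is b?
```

After line 1: lst = [12, 2, 3, 16, 4]
After line 2 (pop() -> a = 4): lst = [12, 2, 3, 16]
After line 3 (pop(1) -> b = 2): lst = [12, 3, 16]
After line 4 (pop(0) -> c = 12): lst = [3, 16]

2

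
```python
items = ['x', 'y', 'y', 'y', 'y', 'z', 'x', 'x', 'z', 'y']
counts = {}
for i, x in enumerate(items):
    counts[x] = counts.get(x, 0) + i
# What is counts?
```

Initial: counts = {}, items = ['x', 'y', 'y', 'y', 'y', 'z', 'x', 'x', 'z', 'y']
i=0, x='x': counts = {'x': 0}
i=1, x='y': counts = {'x': 0, 'y': 1}
i=2, x='y': counts = {'x': 0, 'y': 3}
i=3, x='y': counts = {'x': 0, 'y': 6}
i=4, x='y': counts = {'x': 0, 'y': 10}
i=5, x='z': counts = {'x': 0, 'y': 10, 'z': 5}
i=6, x='x': counts = {'x': 6, 'y': 10, 'z': 5}
i=7, x='x': counts = {'x': 13, 'y': 10, 'z': 5}
i=8, x='z': counts = {'x': 13, 'y': 10, 'z': 13}
i=9, x='y': counts = {'x': 13, 'y': 19, 'z': 13}

{'x': 13, 'y': 19, 'z': 13}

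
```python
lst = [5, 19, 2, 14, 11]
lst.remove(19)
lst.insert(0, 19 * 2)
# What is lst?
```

After line 1: lst = [5, 19, 2, 14, 11]
After line 2 (remove first 19): lst = [5, 2, 14, 11]
After line 3 (insert 38 at index 0): lst = [38, 5, 2, 14, 11]

[38, 5, 2, 14, 11]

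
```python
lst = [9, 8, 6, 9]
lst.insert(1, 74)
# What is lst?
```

[9, 74, 8, 6, 9]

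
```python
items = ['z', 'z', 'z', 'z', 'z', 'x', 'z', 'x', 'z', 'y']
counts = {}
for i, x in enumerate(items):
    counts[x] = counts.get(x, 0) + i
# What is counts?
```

Initial: counts = {}, items = ['z', 'z', 'z', 'z', 'z', 'x', 'z', 'x', 'z', 'y']
i=0, x='z': counts = {'z': 0}
i=1, x='z': counts = {'z': 1}
i=2, x='z': counts = {'z': 3}
i=3, x='z': counts = {'z': 6}
i=4, x='z': counts = {'z': 10}
i=5, x='x': counts = {'z': 10, 'x': 5}
i=6, x='z': counts = {'z': 16, 'x': 5}
i=7, x='x': counts = {'z': 16, 'x': 12}
i=8, x='z': counts = {'z': 24, 'x': 12}
i=9, x='y': counts = {'z': 24, 'x': 12, 'y': 9}

{'z': 24, 'x': 12, 'y': 9}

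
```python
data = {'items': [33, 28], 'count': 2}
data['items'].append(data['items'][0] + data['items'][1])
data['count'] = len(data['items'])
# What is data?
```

After line 1: data = {'items': [33, 28], 'count': 2}
After line 2 (append 33 + 28 = 61): data = {'items': [33, 28, 61], 'count': 2}
After line 3 (count = len(items) = 3): data = {'items': [33, 28, 61], 'count': 3}

{'items': [33, 28, 61], 'count': 3}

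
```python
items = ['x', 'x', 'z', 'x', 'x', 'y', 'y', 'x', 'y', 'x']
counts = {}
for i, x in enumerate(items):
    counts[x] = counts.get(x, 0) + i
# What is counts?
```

Initial: counts = {}, items = ['x', 'x', 'z', 'x', 'x', 'y', 'y', 'x', 'y', 'x']
i=0, x='x': counts = {'x': 0}
i=1, x='x': counts = {'x': 1}
i=2, x='z': counts = {'x': 1, 'z': 2}
i=3, x='x': counts = {'x': 4, 'z': 2}
i=4, x='x': counts = {'x': 8, 'z': 2}
i=5, x='y': counts = {'x': 8, 'z': 2, 'y': 5}
i=6, x='y': counts = {'x': 8, 'z': 2, 'y': 11}
i=7, x='x': counts = {'x': 15, 'z': 2, 'y': 11}
i=8, x='y': counts = {'x': 15, 'z': 2, 'y': 19}
i=9, x='x': counts = {'x': 24, 'z': 2, 'y': 19}

{'x': 24, 'z': 2, 'y': 19}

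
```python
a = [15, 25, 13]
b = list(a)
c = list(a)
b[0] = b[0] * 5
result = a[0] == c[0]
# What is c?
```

After line 1: a = [15, 25, 13]
After line 2 (b = list(a), copy): a = [15, 25, 13], b = [15, 25, 13]
After line 3 (c = list(a) is a copy, new object): c = [15, 25, 13]
After line 4 (b[0] = 15 * 5 = 75; only b mutates (copy)): a = [15, 25, 13], b = [75, 25, 13], c = [15, 25, 13]
After line 5 (a[0] = 15, c[0] = 15; result = True)

[15, 25, 13]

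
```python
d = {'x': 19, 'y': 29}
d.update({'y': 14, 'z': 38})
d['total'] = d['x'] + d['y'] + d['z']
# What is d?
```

After line 1: d = {'x': 19, 'y': 29}
After line 2 (y overwritten, z added): d = {'x': 19, 'y': 14, 'z': 38}
After line 3 (total = 19 + 14 + 38 = 71): d = {'x': 19, 'y': 14, 'z': 38, 'total': 71}

{'x': 19, 'y': 14, 'z': 38, 'total': 71}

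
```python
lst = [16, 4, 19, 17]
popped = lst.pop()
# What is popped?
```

17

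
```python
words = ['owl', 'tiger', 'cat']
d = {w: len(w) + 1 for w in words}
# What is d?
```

{'owl': 4, 'tiger': 6, 'cat': 4}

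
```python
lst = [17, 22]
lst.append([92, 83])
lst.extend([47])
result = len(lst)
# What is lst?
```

After line 1: lst = [17, 22]
After line 2 (append adds [92, 83] as single element): lst = [17, 22, [92, 83]]
After line 3 (extend unpacks [47], adds 47): lst = [17, 22, [92, 83], 47]
After line 4: result = len(lst) = 4

[17, 22, [92, 83], 47]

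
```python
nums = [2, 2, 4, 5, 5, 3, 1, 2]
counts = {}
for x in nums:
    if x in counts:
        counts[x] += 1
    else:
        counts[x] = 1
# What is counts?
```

Initial: counts = {}, nums = [2, 2, 4, 5, 5, 3, 1, 2]
See 2: counts = {2: 1}
See 2: counts = {2: 2}
See 4: counts = {2: 2, 4: 1}
See 5: counts = {2: 2, 4: 1, 5: 1}
See 5: counts = {2: 2, 4: 1, 5: 2}
See 3: counts = {2: 2, 4: 1, 5: 2, 3: 1}
See 1: counts = {2: 2, 4: 1, 5: 2, 3: 1, 1: 1}
See 2: counts = {2: 3, 4: 1, 5: 2, 3: 1, 1: 1}

{2: 3, 4: 1, 5: 2, 3: 1, 1: 1}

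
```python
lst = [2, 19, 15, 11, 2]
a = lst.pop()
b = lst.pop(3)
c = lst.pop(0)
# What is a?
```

After line 1: lst = [2, 19, 15, 11, 2]
After line 2 (pop() -> a = 2): lst = [2, 19, 15, 11]
After line 3 (pop(3) -> b = 11): lst = [2, 19, 15]
After line 4 (pop(0) -> c = 2): lst = [19, 15]

2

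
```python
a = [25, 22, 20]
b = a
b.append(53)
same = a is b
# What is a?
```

After line 1: a = [25, 22, 20]
After line 2 (b = a is an alias, same object): a = [25, 22, 20], b = [25, 22, 20]
After line 3 (b.append mutates the shared list): a = [25, 22, 20, 53], b = [25, 22, 20, 53]
After line 4 (same = a is b; same object -> True): same = True

[25, 22, 20, 53]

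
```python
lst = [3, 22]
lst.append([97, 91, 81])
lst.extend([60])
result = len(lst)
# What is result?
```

After line 1: lst = [3, 22]
After line 2 (append adds [97, 91, 81] as single element): lst = [3, 22, [97, 91, 81]]
After line 3 (extend unpacks [60], adds 60): lst = [3, 22, [97, 91, 81], 60]
After line 4: result = len(lst) = 4

4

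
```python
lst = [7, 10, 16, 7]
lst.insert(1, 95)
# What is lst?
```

[7, 95, 10, 16, 7]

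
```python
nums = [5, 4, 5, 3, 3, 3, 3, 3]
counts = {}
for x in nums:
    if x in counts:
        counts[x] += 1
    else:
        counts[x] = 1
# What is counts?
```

Initial: counts = {}, nums = [5, 4, 5, 3, 3, 3, 3, 3]
See 5: counts = {5: 1}
See 4: counts = {5: 1, 4: 1}
See 5: counts = {5: 2, 4: 1}
See 3: counts = {5: 2, 4: 1, 3: 1}
See 3: counts = {5: 2, 4: 1, 3: 2}
See 3: counts = {5: 2, 4: 1, 3: 3}
See 3: counts = {5: 2, 4: 1, 3: 4}
See 3: counts = {5: 2, 4: 1, 3: 5}

{5: 2, 4: 1, 3: 5}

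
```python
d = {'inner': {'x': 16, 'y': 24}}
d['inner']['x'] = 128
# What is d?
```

After line 1: d = {'inner': {'x': 16, 'y': 24}}
After line 2 (inner x overwritten): d = {'inner': {'x': 128, 'y': 24}}

{'inner': {'x': 128, 'y': 24}}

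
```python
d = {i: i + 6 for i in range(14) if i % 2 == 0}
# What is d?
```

{0: 6, 2: 8, 4: 10, 6: 12, 8: 14, 10: 16, 12: 18}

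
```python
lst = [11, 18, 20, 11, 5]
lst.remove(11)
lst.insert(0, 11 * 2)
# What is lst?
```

After line 1: lst = [11, 18, 20, 11, 5]
After line 2 (remove first 11): lst = [18, 20, 11, 5]
After line 3 (insert 22 at index 0): lst = [22, 18, 20, 11, 5]

[22, 18, 20, 11, 5]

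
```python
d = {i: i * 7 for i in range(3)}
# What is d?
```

{0: 0, 1: 7, 2: 14}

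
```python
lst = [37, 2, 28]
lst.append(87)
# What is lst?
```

[37, 2, 28, 87]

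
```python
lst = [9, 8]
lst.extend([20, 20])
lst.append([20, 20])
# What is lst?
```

After line 1: lst = [9, 8]
After line 2 (extend unpacks [20, 20]): lst = [9, 8, 20, 20]
After line 3 (append adds [20, 20] as single element): lst = [9, 8, 20, 20, [20, 20]]

[9, 8, 20, 20, [20, 20]]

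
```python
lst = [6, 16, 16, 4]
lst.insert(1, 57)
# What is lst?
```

[6, 57, 16, 16, 4]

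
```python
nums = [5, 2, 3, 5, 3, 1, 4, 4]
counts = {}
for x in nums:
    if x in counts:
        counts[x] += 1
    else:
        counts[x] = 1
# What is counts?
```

Initial: counts = {}, nums = [5, 2, 3, 5, 3, 1, 4, 4]
See 5: counts = {5: 1}
See 2: counts = {5: 1, 2: 1}
See 3: counts = {5: 1, 2: 1, 3: 1}
See 5: counts = {5: 2, 2: 1, 3: 1}
See 3: counts = {5: 2, 2: 1, 3: 2}
See 1: counts = {5: 2, 2: 1, 3: 2, 1: 1}
See 4: counts = {5: 2, 2: 1, 3: 2, 1: 1, 4: 1}
See 4: counts = {5: 2, 2: 1, 3: 2, 1: 1, 4: 2}

{5: 2, 2: 1, 3: 2, 1: 1, 4: 2}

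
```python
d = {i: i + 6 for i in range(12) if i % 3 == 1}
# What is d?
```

{1: 7, 4: 10, 7: 13, 10: 16}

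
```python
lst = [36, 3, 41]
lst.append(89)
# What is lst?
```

[36, 3, 41, 89]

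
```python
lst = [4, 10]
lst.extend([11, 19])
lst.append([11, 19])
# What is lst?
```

After line 1: lst = [4, 10]
After line 2 (extend unpacks [11, 19]): lst = [4, 10, 11, 19]
After line 3 (append adds [11, 19] as single element): lst = [4, 10, 11, 19, [11, 19]]

[4, 10, 11, 19, [11, 19]]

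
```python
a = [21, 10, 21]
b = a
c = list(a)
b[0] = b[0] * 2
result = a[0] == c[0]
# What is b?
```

After line 1: a = [21, 10, 21]
After line 2 (b = a, alias): a = [21, 10, 21], b = [21, 10, 21]
After line 3 (c = list(a) is a copy, new object): c = [21, 10, 21]
After line 4 (b[0] = 21 * 2 = 42; mutates shared a/b): a = b = [42, 10, 21], c = [21, 10, 21]
After line 5 (a[0] = 42, c[0] = 21; result = False)

[42, 10, 21]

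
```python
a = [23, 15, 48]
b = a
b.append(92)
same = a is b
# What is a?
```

After line 1: a = [23, 15, 48]
After line 2 (b = a is an alias, same object): a = [23, 15, 48], b = [23, 15, 48]
After line 3 (b.append mutates the shared list): a = [23, 15, 48, 92], b = [23, 15, 48, 92]
After line 4 (same = a is b; same object -> True): same = True

[23, 15, 48, 92]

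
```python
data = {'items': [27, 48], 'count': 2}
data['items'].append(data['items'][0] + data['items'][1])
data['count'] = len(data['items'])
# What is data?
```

After line 1: data = {'items': [27, 48], 'count': 2}
After line 2 (append 27 + 48 = 75): data = {'items': [27, 48, 75], 'count': 2}
After line 3 (count = len(items) = 3): data = {'items': [27, 48, 75], 'count': 3}

{'items': [27, 48, 75], 'count': 3}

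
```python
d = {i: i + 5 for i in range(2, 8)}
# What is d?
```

{2: 7, 3: 8, 4: 9, 5: 10, 6: 11, 7: 12}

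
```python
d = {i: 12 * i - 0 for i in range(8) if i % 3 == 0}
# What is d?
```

{0: 0, 3: 36, 6: 72}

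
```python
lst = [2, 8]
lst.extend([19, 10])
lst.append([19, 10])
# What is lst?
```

After line 1: lst = [2, 8]
After line 2 (extend unpacks [19, 10]): lst = [2, 8, 19, 10]
After line 3 (append adds [19, 10] as single element): lst = [2, 8, 19, 10, [19, 10]]

[2, 8, 19, 10, [19, 10]]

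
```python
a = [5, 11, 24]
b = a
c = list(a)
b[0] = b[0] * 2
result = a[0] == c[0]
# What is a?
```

After line 1: a = [5, 11, 24]
After line 2 (b = a, alias): a = [5, 11, 24], b = [5, 11, 24]
After line 3 (c = list(a) is a copy, new object): c = [5, 11, 24]
After line 4 (b[0] = 5 * 2 = 10; mutates shared a/b): a = b = [10, 11, 24], c = [5, 11, 24]
After line 5 (a[0] = 10, c[0] = 5; result = False)

[10, 11, 24]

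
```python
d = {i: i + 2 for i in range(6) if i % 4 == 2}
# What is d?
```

{2: 4}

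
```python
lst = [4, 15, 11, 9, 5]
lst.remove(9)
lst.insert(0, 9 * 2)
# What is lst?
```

After line 1: lst = [4, 15, 11, 9, 5]
After line 2 (remove first 9): lst = [4, 15, 11, 5]
After line 3 (insert 18 at index 0): lst = [18, 4, 15, 11, 5]

[18, 4, 15, 11, 5]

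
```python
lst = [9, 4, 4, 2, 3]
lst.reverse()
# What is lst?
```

[3, 2, 4, 4, 9]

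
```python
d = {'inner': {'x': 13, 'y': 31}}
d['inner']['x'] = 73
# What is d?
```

After line 1: d = {'inner': {'x': 13, 'y': 31}}
After line 2 (inner x overwritten): d = {'inner': {'x': 73, 'y': 31}}

{'inner': {'x': 73, 'y': 31}}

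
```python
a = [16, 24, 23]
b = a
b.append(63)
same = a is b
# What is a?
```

After line 1: a = [16, 24, 23]
After line 2 (b = a is an alias, same object): a = [16, 24, 23], b = [16, 24, 23]
After line 3 (b.append mutates the shared list): a = [16, 24, 23, 63], b = [16, 24, 23, 63]
After line 4 (same = a is b; same object -> True): same = True

[16, 24, 23, 63]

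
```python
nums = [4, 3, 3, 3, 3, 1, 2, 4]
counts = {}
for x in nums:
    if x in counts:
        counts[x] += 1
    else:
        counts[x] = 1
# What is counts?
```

Initial: counts = {}, nums = [4, 3, 3, 3, 3, 1, 2, 4]
See 4: counts = {4: 1}
See 3: counts = {4: 1, 3: 1}
See 3: counts = {4: 1, 3: 2}
See 3: counts = {4: 1, 3: 3}
See 3: counts = {4: 1, 3: 4}
See 1: counts = {4: 1, 3: 4, 1: 1}
See 2: counts = {4: 1, 3: 4, 1: 1, 2: 1}
See 4: counts = {4: 2, 3: 4, 1: 1, 2: 1}

{4: 2, 3: 4, 1: 1, 2: 1}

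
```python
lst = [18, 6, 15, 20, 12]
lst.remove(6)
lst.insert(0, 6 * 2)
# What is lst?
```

After line 1: lst = [18, 6, 15, 20, 12]
After line 2 (remove first 6): lst = [18, 15, 20, 12]
After line 3 (insert 12 at index 0): lst = [12, 18, 15, 20, 12]

[12, 18, 15, 20, 12]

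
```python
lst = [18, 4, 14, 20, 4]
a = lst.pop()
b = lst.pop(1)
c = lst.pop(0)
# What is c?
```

After line 1: lst = [18, 4, 14, 20, 4]
After line 2 (pop() -> a = 4): lst = [18, 4, 14, 20]
After line 3 (pop(1) -> b = 4): lst = [18, 14, 20]
After line 4 (pop(0) -> c = 18): lst = [14, 20]

18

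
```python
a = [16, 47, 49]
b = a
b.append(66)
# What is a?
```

After line 1: a = [16, 47, 49]
After line 2 (b = a is an alias, same object): a = [16, 47, 49], b = [16, 47, 49]
After line 3 (b.append mutates the shared list): a = [16, 47, 49, 66], b = [16, 47, 49, 66]

[16, 47, 49, 66]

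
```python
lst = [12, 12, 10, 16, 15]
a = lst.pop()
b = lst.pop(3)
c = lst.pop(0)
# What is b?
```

After line 1: lst = [12, 12, 10, 16, 15]
After line 2 (pop() -> a = 15): lst = [12, 12, 10, 16]
After line 3 (pop(3) -> b = 16): lst = [12, 12, 10]
After line 4 (pop(0) -> c = 12): lst = [12, 10]

16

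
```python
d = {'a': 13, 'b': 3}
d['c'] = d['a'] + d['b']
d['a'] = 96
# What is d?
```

After line 1: d = {'a': 13, 'b': 3}
After line 2 (d['c'] = 13 + 3): d = {'a': 13, 'b': 3, 'c': 16}
After line 3: d = {'a': 96, 'b': 3, 'c': 16}

{'a': 96, 'b': 3, 'c': 16}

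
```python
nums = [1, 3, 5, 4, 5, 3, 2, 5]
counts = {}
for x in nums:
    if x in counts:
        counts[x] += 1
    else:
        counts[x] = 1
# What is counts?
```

Initial: counts = {}, nums = [1, 3, 5, 4, 5, 3, 2, 5]
See 1: counts = {1: 1}
See 3: counts = {1: 1, 3: 1}
See 5: counts = {1: 1, 3: 1, 5: 1}
See 4: counts = {1: 1, 3: 1, 5: 1, 4: 1}
See 5: counts = {1: 1, 3: 1, 5: 2, 4: 1}
See 3: counts = {1: 1, 3: 2, 5: 2, 4: 1}
See 2: counts = {1: 1, 3: 2, 5: 2, 4: 1, 2: 1}
See 5: counts = {1: 1, 3: 2, 5: 3, 4: 1, 2: 1}

{1: 1, 3: 2, 5: 3, 4: 1, 2: 1}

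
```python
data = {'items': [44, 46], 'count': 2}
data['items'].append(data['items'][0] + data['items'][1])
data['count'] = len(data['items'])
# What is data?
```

After line 1: data = {'items': [44, 46], 'count': 2}
After line 2 (append 44 + 46 = 90): data = {'items': [44, 46, 90], 'count': 2}
After line 3 (count = len(items) = 3): data = {'items': [44, 46, 90], 'count': 3}

{'items': [44, 46, 90], 'count': 3}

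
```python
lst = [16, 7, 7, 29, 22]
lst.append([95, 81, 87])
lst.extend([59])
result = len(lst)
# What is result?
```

After line 1: lst = [16, 7, 7, 29, 22]
After line 2 (append adds [95, 81, 87] as single element): lst = [16, 7, 7, 29, 22, [95, 81, 87]]
After line 3 (extend unpacks [59], adds 59): lst = [16, 7, 7, 29, 22, [95, 81, 87], 59]
After line 4: result = len(lst) = 7

7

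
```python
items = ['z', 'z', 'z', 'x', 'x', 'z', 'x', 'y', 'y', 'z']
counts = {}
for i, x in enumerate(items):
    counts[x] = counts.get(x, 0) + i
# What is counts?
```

Initial: counts = {}, items = ['z', 'z', 'z', 'x', 'x', 'z', 'x', 'y', 'y', 'z']
i=0, x='z': counts = {'z': 0}
i=1, x='z': counts = {'z': 1}
i=2, x='z': counts = {'z': 3}
i=3, x='x': counts = {'z': 3, 'x': 3}
i=4, x='x': counts = {'z': 3, 'x': 7}
i=5, x='z': counts = {'z': 8, 'x': 7}
i=6, x='x': counts = {'z': 8, 'x': 13}
i=7, x='y': counts = {'z': 8, 'x': 13, 'y': 7}
i=8, x='y': counts = {'z': 8, 'x': 13, 'y': 15}
i=9, x='z': counts = {'z': 17, 'x': 13, 'y': 15}

{'z': 17, 'x': 13, 'y': 15}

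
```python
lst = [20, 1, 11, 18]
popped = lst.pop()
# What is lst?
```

[20, 1, 11]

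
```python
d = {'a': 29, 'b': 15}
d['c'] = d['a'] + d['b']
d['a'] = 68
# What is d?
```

After line 1: d = {'a': 29, 'b': 15}
After line 2 (d['c'] = 29 + 15): d = {'a': 29, 'b': 15, 'c': 44}
After line 3: d = {'a': 68, 'b': 15, 'c': 44}

{'a': 68, 'b': 15, 'c': 44}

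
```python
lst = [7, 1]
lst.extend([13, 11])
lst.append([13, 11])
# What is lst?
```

After line 1: lst = [7, 1]
After line 2 (extend unpacks [13, 11]): lst = [7, 1, 13, 11]
After line 3 (append adds [13, 11] as single element): lst = [7, 1, 13, 11, [13, 11]]

[7, 1, 13, 11, [13, 11]]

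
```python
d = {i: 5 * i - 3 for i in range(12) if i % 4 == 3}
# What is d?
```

{3: 12, 7: 32, 11: 52}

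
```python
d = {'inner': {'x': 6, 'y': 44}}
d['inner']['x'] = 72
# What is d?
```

After line 1: d = {'inner': {'x': 6, 'y': 44}}
After line 2 (inner x overwritten): d = {'inner': {'x': 72, 'y': 44}}

{'inner': {'x': 72, 'y': 44}}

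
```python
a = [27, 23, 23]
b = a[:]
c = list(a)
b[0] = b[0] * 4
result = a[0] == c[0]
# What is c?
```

After line 1: a = [27, 23, 23]
After line 2 (b = a[:], copy): a = [27, 23, 23], b = [27, 23, 23]
After line 3 (c = list(a) is a copy, new object): c = [27, 23, 23]
After line 4 (b[0] = 27 * 4 = 108; only b mutates (copy)): a = [27, 23, 23], b = [108, 23, 23], c = [27, 23, 23]
After line 5 (a[0] = 27, c[0] = 27; result = True)

[27, 23, 23]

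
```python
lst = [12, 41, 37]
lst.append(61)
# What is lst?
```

[12, 41, 37, 61]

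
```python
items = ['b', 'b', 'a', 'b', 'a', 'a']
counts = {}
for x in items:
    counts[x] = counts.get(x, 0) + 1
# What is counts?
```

Initial: counts = {}, items = ['b', 'b', 'a', 'b', 'a', 'a']
See 'b': counts = {'b': 1}
See 'b': counts = {'b': 2}
See 'a': counts = {'b': 2, 'a': 1}
See 'b': counts = {'b': 3, 'a': 1}
See 'a': counts = {'b': 3, 'a': 2}
See 'a': counts = {'b': 3, 'a': 3}

{'b': 3, 'a': 3}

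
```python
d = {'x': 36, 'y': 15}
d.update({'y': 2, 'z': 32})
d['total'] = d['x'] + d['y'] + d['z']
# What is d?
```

After line 1: d = {'x': 36, 'y': 15}
After line 2 (y overwritten, z added): d = {'x': 36, 'y': 2, 'z': 32}
After line 3 (total = 36 + 2 + 32 = 70): d = {'x': 36, 'y': 2, 'z': 32, 'total': 70}

{'x': 36, 'y': 2, 'z': 32, 'total': 70}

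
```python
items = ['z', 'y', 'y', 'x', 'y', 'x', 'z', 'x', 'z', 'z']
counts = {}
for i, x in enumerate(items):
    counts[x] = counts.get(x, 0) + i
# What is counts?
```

Initial: counts = {}, items = ['z', 'y', 'y', 'x', 'y', 'x', 'z', 'x', 'z', 'z']
i=0, x='z': counts = {'z': 0}
i=1, x='y': counts = {'z': 0, 'y': 1}
i=2, x='y': counts = {'z': 0, 'y': 3}
i=3, x='x': counts = {'z': 0, 'y': 3, 'x': 3}
i=4, x='y': counts = {'z': 0, 'y': 7, 'x': 3}
i=5, x='x': counts = {'z': 0, 'y': 7, 'x': 8}
i=6, x='z': counts = {'z': 6, 'y': 7, 'x': 8}
i=7, x='x': counts = {'z': 6, 'y': 7, 'x': 15}
i=8, x='z': counts = {'z': 14, 'y': 7, 'x': 15}
i=9, x='z': counts = {'z': 23, 'y': 7, 'x': 15}

{'z': 23, 'y': 7, 'x': 15}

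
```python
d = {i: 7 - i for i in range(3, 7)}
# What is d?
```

{3: 4, 4: 3, 5: 2, 6: 1}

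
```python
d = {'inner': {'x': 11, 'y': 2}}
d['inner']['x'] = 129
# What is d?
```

After line 1: d = {'inner': {'x': 11, 'y': 2}}
After line 2 (inner x overwritten): d = {'inner': {'x': 129, 'y': 2}}

{'inner': {'x': 129, 'y': 2}}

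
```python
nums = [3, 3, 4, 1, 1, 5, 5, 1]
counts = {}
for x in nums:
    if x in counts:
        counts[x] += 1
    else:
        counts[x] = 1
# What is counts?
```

Initial: counts = {}, nums = [3, 3, 4, 1, 1, 5, 5, 1]
See 3: counts = {3: 1}
See 3: counts = {3: 2}
See 4: counts = {3: 2, 4: 1}
See 1: counts = {3: 2, 4: 1, 1: 1}
See 1: counts = {3: 2, 4: 1, 1: 2}
See 5: counts = {3: 2, 4: 1, 1: 2, 5: 1}
See 5: counts = {3: 2, 4: 1, 1: 2, 5: 2}
See 1: counts = {3: 2, 4: 1, 1: 3, 5: 2}

{3: 2, 4: 1, 1: 3, 5: 2}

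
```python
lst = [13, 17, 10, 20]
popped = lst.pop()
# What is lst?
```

[13, 17, 10]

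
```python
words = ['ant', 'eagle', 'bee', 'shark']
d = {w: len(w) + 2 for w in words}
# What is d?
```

{'ant': 5, 'eagle': 7, 'bee': 5, 'shark': 7}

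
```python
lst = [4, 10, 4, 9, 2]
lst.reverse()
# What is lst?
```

[2, 9, 4, 10, 4]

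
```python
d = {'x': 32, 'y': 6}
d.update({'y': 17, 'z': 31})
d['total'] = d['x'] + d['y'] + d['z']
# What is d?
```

After line 1: d = {'x': 32, 'y': 6}
After line 2 (y overwritten, z added): d = {'x': 32, 'y': 17, 'z': 31}
After line 3 (total = 32 + 17 + 31 = 80): d = {'x': 32, 'y': 17, 'z': 31, 'total': 80}

{'x': 32, 'y': 17, 'z': 31, 'total': 80}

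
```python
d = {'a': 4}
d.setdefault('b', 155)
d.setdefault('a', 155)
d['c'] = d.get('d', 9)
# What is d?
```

After line 1: d = {'a': 4}
After line 2 (setdefault adds 'b'=155): d = {'a': 4, 'b': 155}
After line 3 (setdefault 'a' no-op, already exists): d = {'a': 4, 'b': 155}
After line 4 (get('d', 9) returns default since 'd' not in d): d = {'a': 4, 'b': 155, 'c': 9}

{'a': 4, 'b': 155, 'c': 9}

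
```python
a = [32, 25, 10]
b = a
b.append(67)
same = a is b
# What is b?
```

After line 1: a = [32, 25, 10]
After line 2 (b = a is an alias, same object): a = [32, 25, 10], b = [32, 25, 10]
After line 3 (b.append mutates the shared list): a = [32, 25, 10, 67], b = [32, 25, 10, 67]
After line 4 (same = a is b; same object -> True): same = True

[32, 25, 10, 67]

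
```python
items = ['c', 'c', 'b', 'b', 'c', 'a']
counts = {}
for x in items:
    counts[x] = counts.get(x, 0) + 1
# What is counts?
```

Initial: counts = {}, items = ['c', 'c', 'b', 'b', 'c', 'a']
See 'c': counts = {'c': 1}
See 'c': counts = {'c': 2}
See 'b': counts = {'c': 2, 'b': 1}
See 'b': counts = {'c': 2, 'b': 2}
See 'c': counts = {'c': 3, 'b': 2}
See 'a': counts = {'c': 3, 'b': 2, 'a': 1}

{'c': 3, 'b': 2, 'a': 1}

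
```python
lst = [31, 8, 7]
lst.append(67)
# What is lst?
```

[31, 8, 7, 67]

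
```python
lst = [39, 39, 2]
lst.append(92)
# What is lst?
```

[39, 39, 2, 92]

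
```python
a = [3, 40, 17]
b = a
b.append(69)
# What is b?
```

After line 1: a = [3, 40, 17]
After line 2 (b = a is an alias, same object): a = [3, 40, 17], b = [3, 40, 17]
After line 3 (b.append mutates the shared list): a = [3, 40, 17, 69], b = [3, 40, 17, 69]

[3, 40, 17, 69]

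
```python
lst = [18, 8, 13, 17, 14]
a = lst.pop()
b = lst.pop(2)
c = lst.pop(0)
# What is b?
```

After line 1: lst = [18, 8, 13, 17, 14]
After line 2 (pop() -> a = 14): lst = [18, 8, 13, 17]
After line 3 (pop(2) -> b = 13): lst = [18, 8, 17]
After line 4 (pop(0) -> c = 18): lst = [8, 17]

13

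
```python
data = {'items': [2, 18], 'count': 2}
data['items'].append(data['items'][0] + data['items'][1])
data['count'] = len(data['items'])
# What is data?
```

After line 1: data = {'items': [2, 18], 'count': 2}
After line 2 (append 2 + 18 = 20): data = {'items': [2, 18, 20], 'count': 2}
After line 3 (count = len(items) = 3): data = {'items': [2, 18, 20], 'count': 3}

{'items': [2, 18, 20], 'count': 3}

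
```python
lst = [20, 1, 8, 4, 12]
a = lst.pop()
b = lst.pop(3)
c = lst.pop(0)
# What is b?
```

After line 1: lst = [20, 1, 8, 4, 12]
After line 2 (pop() -> a = 12): lst = [20, 1, 8, 4]
After line 3 (pop(3) -> b = 4): lst = [20, 1, 8]
After line 4 (pop(0) -> c = 20): lst = [1, 8]

4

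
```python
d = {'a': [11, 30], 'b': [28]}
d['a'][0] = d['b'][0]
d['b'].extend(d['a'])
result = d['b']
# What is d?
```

After line 1: d = {'a': [11, 30], 'b': [28]}
After line 2 (a[0] = b[0] = 28): d = {'a': [28, 30], 'b': [28]}
After line 3 (b.extend(a) appends [28, 30]): d = {'a': [28, 30], 'b': [28, 28, 30]}
After line 4: result = d['b'] = [28, 28, 30]

{'a': [28, 30], 'b': [28, 28, 30]}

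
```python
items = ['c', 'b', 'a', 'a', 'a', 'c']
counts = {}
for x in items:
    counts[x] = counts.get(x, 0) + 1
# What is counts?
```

Initial: counts = {}, items = ['c', 'b', 'a', 'a', 'a', 'c']
See 'c': counts = {'c': 1}
See 'b': counts = {'c': 1, 'b': 1}
See 'a': counts = {'c': 1, 'b': 1, 'a': 1}
See 'a': counts = {'c': 1, 'b': 1, 'a': 2}
See 'a': counts = {'c': 1, 'b': 1, 'a': 3}
See 'c': counts = {'c': 2, 'b': 1, 'a': 3}

{'c': 2, 'b': 1, 'a': 3}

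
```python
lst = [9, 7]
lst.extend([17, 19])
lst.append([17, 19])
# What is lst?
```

After line 1: lst = [9, 7]
After line 2 (extend unpacks [17, 19]): lst = [9, 7, 17, 19]
After line 3 (append adds [17, 19] as single element): lst = [9, 7, 17, 19, [17, 19]]

[9, 7, 17, 19, [17, 19]]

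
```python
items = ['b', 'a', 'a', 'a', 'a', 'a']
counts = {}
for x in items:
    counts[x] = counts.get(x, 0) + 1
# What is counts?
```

Initial: counts = {}, items = ['b', 'a', 'a', 'a', 'a', 'a']
See 'b': counts = {'b': 1}
See 'a': counts = {'b': 1, 'a': 1}
See 'a': counts = {'b': 1, 'a': 2}
See 'a': counts = {'b': 1, 'a': 3}
See 'a': counts = {'b': 1, 'a': 4}
See 'a': counts = {'b': 1, 'a': 5}

{'b': 1, 'a': 5}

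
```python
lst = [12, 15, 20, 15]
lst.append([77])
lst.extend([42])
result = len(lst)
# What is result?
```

After line 1: lst = [12, 15, 20, 15]
After line 2 (append adds [77] as single element): lst = [12, 15, 20, 15, [77]]
After line 3 (extend unpacks [42], adds 42): lst = [12, 15, 20, 15, [77], 42]
After line 4: result = len(lst) = 6

6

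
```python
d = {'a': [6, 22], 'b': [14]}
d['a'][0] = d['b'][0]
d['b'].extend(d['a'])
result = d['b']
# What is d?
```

After line 1: d = {'a': [6, 22], 'b': [14]}
After line 2 (a[0] = b[0] = 14): d = {'a': [14, 22], 'b': [14]}
After line 3 (b.extend(a) appends [14, 22]): d = {'a': [14, 22], 'b': [14, 14, 22]}
After line 4: result = d['b'] = [14, 14, 22]

{'a': [14, 22], 'b': [14, 14, 22]}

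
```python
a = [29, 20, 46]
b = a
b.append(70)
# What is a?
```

After line 1: a = [29, 20, 46]
After line 2 (b = a is an alias, same object): a = [29, 20, 46], b = [29, 20, 46]
After line 3 (b.append mutates the shared list): a = [29, 20, 46, 70], b = [29, 20, 46, 70]

[29, 20, 46, 70]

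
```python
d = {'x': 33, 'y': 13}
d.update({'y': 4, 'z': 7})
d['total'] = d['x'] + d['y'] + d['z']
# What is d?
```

After line 1: d = {'x': 33, 'y': 13}
After line 2 (y overwritten, z added): d = {'x': 33, 'y': 4, 'z': 7}
After line 3 (total = 33 + 4 + 7 = 44): d = {'x': 33, 'y': 4, 'z': 7, 'total': 44}

{'x': 33, 'y': 4, 'z': 7, 'total': 44}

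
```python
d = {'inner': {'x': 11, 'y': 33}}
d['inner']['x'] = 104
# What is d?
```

After line 1: d = {'inner': {'x': 11, 'y': 33}}
After line 2 (inner x overwritten): d = {'inner': {'x': 104, 'y': 33}}

{'inner': {'x': 104, 'y': 33}}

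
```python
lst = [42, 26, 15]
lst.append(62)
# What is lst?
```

[42, 26, 15, 62]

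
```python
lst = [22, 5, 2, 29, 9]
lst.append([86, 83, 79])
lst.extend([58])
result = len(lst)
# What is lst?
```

After line 1: lst = [22, 5, 2, 29, 9]
After line 2 (append adds [86, 83, 79] as single element): lst = [22, 5, 2, 29, 9, [86, 83, 79]]
After line 3 (extend unpacks [58], adds 58): lst = [22, 5, 2, 29, 9, [86, 83, 79], 58]
After line 4: result = len(lst) = 7

[22, 5, 2, 29, 9, [86, 83, 79], 58]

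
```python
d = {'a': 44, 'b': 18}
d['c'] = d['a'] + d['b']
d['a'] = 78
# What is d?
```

After line 1: d = {'a': 44, 'b': 18}
After line 2 (d['c'] = 44 + 18): d = {'a': 44, 'b': 18, 'c': 62}
After line 3: d = {'a': 78, 'b': 18, 'c': 62}

{'a': 78, 'b': 18, 'c': 62}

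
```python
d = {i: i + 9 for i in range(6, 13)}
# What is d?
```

{6: 15, 7: 16, 8: 17, 9: 18, 10: 19, 11: 20, 12: 21}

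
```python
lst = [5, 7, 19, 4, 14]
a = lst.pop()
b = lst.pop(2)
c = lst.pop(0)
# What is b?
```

After line 1: lst = [5, 7, 19, 4, 14]
After line 2 (pop() -> a = 14): lst = [5, 7, 19, 4]
After line 3 (pop(2) -> b = 19): lst = [5, 7, 4]
After line 4 (pop(0) -> c = 5): lst = [7, 4]

19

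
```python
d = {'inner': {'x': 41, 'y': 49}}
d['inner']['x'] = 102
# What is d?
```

After line 1: d = {'inner': {'x': 41, 'y': 49}}
After line 2 (inner x overwritten): d = {'inner': {'x': 102, 'y': 49}}

{'inner': {'x': 102, 'y': 49}}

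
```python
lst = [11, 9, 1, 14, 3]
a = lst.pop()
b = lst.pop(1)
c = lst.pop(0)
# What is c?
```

After line 1: lst = [11, 9, 1, 14, 3]
After line 2 (pop() -> a = 3): lst = [11, 9, 1, 14]
After line 3 (pop(1) -> b = 9): lst = [11, 1, 14]
After line 4 (pop(0) -> c = 11): lst = [1, 14]

11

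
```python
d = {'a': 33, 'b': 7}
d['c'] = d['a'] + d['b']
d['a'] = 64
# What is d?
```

After line 1: d = {'a': 33, 'b': 7}
After line 2 (d['c'] = 33 + 7): d = {'a': 33, 'b': 7, 'c': 40}
After line 3: d = {'a': 64, 'b': 7, 'c': 40}

{'a': 64, 'b': 7, 'c': 40}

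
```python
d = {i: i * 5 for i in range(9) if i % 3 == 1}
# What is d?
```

{1: 5, 4: 20, 7: 35}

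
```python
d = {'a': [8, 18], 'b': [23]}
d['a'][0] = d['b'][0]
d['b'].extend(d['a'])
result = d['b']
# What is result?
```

After line 1: d = {'a': [8, 18], 'b': [23]}
After line 2 (a[0] = b[0] = 23): d = {'a': [23, 18], 'b': [23]}
After line 3 (b.extend(a) appends [23, 18]): d = {'a': [23, 18], 'b': [23, 23, 18]}
After line 4: result = d['b'] = [23, 23, 18]

[23, 23, 18]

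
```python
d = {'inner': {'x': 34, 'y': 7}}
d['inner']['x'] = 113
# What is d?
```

After line 1: d = {'inner': {'x': 34, 'y': 7}}
After line 2 (inner x overwritten): d = {'inner': {'x': 113, 'y': 7}}

{'inner': {'x': 113, 'y': 7}}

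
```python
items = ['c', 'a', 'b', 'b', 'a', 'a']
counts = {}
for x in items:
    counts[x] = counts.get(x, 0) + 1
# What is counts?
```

Initial: counts = {}, items = ['c', 'a', 'b', 'b', 'a', 'a']
See 'c': counts = {'c': 1}
See 'a': counts = {'c': 1, 'a': 1}
See 'b': counts = {'c': 1, 'a': 1, 'b': 1}
See 'b': counts = {'c': 1, 'a': 1, 'b': 2}
See 'a': counts = {'c': 1, 'a': 2, 'b': 2}
See 'a': counts = {'c': 1, 'a': 3, 'b': 2}

{'c': 1, 'a': 3, 'b': 2}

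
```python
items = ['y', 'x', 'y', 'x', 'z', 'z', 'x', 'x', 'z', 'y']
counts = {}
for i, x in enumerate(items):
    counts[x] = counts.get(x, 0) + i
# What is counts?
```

Initial: counts = {}, items = ['y', 'x', 'y', 'x', 'z', 'z', 'x', 'x', 'z', 'y']
i=0, x='y': counts = {'y': 0}
i=1, x='x': counts = {'y': 0, 'x': 1}
i=2, x='y': counts = {'y': 2, 'x': 1}
i=3, x='x': counts = {'y': 2, 'x': 4}
i=4, x='z': counts = {'y': 2, 'x': 4, 'z': 4}
i=5, x='z': counts = {'y': 2, 'x': 4, 'z': 9}
i=6, x='x': counts = {'y': 2, 'x': 10, 'z': 9}
i=7, x='x': counts = {'y': 2, 'x': 17, 'z': 9}
i=8, x='z': counts = {'y': 2, 'x': 17, 'z': 17}
i=9, x='y': counts = {'y': 11, 'x': 17, 'z': 17}

{'y': 11, 'x': 17, 'z': 17}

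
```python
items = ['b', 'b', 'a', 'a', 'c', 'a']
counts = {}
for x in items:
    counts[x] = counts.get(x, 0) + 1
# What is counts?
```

Initial: counts = {}, items = ['b', 'b', 'a', 'a', 'c', 'a']
See 'b': counts = {'b': 1}
See 'b': counts = {'b': 2}
See 'a': counts = {'b': 2, 'a': 1}
See 'a': counts = {'b': 2, 'a': 2}
See 'c': counts = {'b': 2, 'a': 2, 'c': 1}
See 'a': counts = {'b': 2, 'a': 3, 'c': 1}

{'b': 2, 'a': 3, 'c': 1}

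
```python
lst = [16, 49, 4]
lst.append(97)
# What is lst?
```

[16, 49, 4, 97]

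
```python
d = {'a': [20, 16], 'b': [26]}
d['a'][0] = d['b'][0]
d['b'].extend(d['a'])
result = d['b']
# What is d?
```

After line 1: d = {'a': [20, 16], 'b': [26]}
After line 2 (a[0] = b[0] = 26): d = {'a': [26, 16], 'b': [26]}
After line 3 (b.extend(a) appends [26, 16]): d = {'a': [26, 16], 'b': [26, 26, 16]}
After line 4: result = d['b'] = [26, 26, 16]

{'a': [26, 16], 'b': [26, 26, 16]}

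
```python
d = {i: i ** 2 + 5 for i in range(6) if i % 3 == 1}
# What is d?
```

{1: 6, 4: 21}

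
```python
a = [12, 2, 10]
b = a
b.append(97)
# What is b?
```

After line 1: a = [12, 2, 10]
After line 2 (b = a is an alias, same object): a = [12, 2, 10], b = [12, 2, 10]
After line 3 (b.append mutates the shared list): a = [12, 2, 10, 97], b = [12, 2, 10, 97]

[12, 2, 10, 97]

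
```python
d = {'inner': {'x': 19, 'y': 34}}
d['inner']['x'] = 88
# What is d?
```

After line 1: d = {'inner': {'x': 19, 'y': 34}}
After line 2 (inner x overwritten): d = {'inner': {'x': 88, 'y': 34}}

{'inner': {'x': 88, 'y': 34}}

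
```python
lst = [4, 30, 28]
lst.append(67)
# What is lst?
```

[4, 30, 28, 67]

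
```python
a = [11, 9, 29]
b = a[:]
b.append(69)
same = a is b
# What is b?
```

After line 1: a = [11, 9, 29]
After line 2 (b = a[:] is a shallow copy, new object): a = [11, 9, 29], b = [11, 9, 29]
After line 3 (append only mutates b): a = [11, 9, 29], b = [11, 9, 29, 69]
After line 4 (same = a is b; different objects -> False): same = False

[11, 9, 29, 69]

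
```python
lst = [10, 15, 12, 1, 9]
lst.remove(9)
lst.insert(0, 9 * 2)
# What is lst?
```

After line 1: lst = [10, 15, 12, 1, 9]
After line 2 (remove first 9): lst = [10, 15, 12, 1]
After line 3 (insert 18 at index 0): lst = [18, 10, 15, 12, 1]

[18, 10, 15, 12, 1]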